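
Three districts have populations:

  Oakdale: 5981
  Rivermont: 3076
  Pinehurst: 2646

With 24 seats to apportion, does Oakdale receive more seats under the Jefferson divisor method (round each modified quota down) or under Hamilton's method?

Jefferson

Jefferson: Oakdale 13, Rivermont 6, Pinehurst 5.
Hamilton: Oakdale 12, Rivermont 6, Pinehurst 6.
Oakdale gets 13 under Jefferson and 12 under Hamilton.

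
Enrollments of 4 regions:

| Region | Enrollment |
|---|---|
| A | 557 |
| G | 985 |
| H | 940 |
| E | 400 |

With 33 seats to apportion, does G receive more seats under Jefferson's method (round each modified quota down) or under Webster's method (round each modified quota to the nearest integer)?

Jefferson

Jefferson: A 6, G 12, H 11, E 4.
Webster: A 6, G 11, H 11, E 5.
G gets 12 under Jefferson and 11 under Webster.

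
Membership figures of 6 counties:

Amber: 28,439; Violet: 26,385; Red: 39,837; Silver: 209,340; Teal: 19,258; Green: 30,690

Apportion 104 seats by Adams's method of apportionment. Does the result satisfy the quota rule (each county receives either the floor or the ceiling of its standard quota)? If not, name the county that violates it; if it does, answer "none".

Silver

Standard quotas: Amber 8.356, Violet 7.753, Red 11.705, Silver 61.510, Teal 5.659, Green 9.018.
Adams allocation: Amber 9, Violet 8, Red 12, Silver 60, Teal 6, Green 9.
Silver has quota 61.510 (lower 61, upper 62) but receives 60 — outside the quota interval.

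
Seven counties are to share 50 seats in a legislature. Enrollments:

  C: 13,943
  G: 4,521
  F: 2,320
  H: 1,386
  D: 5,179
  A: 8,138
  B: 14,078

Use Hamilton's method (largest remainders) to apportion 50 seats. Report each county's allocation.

C 14; G 5; F 2; H 2; D 5; A 8; B 14

The standard divisor is 49565/50 ≈ 991.3.
Standard quotas: C 14.0654, G 4.5607, F 2.3404, H 1.3982, D 5.2245, A 8.2094, B 14.2016.
Lower quotas: C 14, G 4, F 2, H 1, D 5, A 8, B 14 (sum 48, leaving 2 seats).
Remainders in descending order: G 0.5607, H 0.3982, F 0.3404, D 0.2245, A 0.2094, B 0.2016, C 0.0654.
The surplus seats go to G, H.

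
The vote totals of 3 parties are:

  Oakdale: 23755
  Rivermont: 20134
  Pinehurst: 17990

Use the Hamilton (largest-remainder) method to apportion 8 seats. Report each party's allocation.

Standard divisor: 61879 ÷ 8 ≈ 7734.875.
Standard quotas: Oakdale 3.0712, Rivermont 2.6030, Pinehurst 2.3258.
Lower quotas: Oakdale 3, Rivermont 2, Pinehurst 2 (sum 7, leaving 1 seat).
Remainders in descending order: Rivermont 0.6030, Pinehurst 0.3258, Oakdale 0.0712.
Largest remainder: Rivermont receives the extra seat.

Oakdale: 3, Rivermont: 3, Pinehurst: 2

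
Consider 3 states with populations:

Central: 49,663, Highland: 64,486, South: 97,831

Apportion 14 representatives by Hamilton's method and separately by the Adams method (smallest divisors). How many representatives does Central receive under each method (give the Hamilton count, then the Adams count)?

3 and 4

Hamilton: Central 3, Highland 4, South 7.
Adams: Central 4, Highland 4, South 6.
Central gets 3 under Hamilton and 4 under Adams.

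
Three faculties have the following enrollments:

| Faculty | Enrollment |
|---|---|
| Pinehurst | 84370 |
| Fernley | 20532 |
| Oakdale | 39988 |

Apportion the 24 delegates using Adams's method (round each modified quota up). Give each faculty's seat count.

Pinehurst=13, Fernley=4, Oakdale=7

Standard divisor 144890/24 ≈ 6037.083; standard quotas: Pinehurst 13.975, Fernley 3.401, Oakdale 6.624.
Rounding up gives 14, 4, 7 = 25 seats, so the divisor must be adjusted.
With modified divisor 6600: modified quotas Pinehurst 12.783, Fernley 3.111, Oakdale 6.059.
Rounding up: Pinehurst 13, Fernley 4, Oakdale 7 (total 24).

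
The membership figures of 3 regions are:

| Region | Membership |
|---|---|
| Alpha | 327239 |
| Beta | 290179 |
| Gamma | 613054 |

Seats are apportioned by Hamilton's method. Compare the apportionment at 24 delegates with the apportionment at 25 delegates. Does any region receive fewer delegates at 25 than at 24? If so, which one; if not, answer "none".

At 24 seats: Alpha 6, Beta 6, Gamma 12.
At 25 seats: Alpha 7, Beta 6, Gamma 12.
No region's allocation decreased.

none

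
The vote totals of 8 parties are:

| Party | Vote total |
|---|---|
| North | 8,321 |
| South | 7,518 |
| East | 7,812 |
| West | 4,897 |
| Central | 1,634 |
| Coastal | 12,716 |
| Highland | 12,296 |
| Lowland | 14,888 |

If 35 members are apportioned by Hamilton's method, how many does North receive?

The standard divisor is 70082/35 ≈ 2002.343.
Standard quotas: North 4.1556, South 3.7546, East 3.9014, West 2.4456, Central 0.8160, Coastal 6.3506, Highland 6.1408, Lowland 7.4353.
Lower quotas: North 4, South 3, East 3, West 2, Central 0, Coastal 6, Highland 6, Lowland 7 (sum 31, leaving 4 seats).
Remainders in descending order: East 0.9014, Central 0.8160, South 0.7546, West 0.4456, Lowland 0.4353, Coastal 0.3506, North 0.1556, Highland 0.1408.
Largest remainders: East, Central, South, West receive the extra seats.
North receives 4.

4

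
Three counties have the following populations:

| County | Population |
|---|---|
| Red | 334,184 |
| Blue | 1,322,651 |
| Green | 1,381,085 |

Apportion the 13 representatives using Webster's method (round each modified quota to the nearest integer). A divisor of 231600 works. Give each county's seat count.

With modified divisor 231600: modified quotas Red 1.443, Blue 5.711, Green 5.963.
Rounding to the nearest integer: Red 1, Blue 6, Green 6 (total 13).

Red 1, Blue 6, Green 6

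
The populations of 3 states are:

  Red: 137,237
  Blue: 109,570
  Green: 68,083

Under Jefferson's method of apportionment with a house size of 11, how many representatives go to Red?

Standard divisor 314890/11 ≈ 28626.364; standard quotas: Red 4.794, Blue 3.828, Green 2.378.
Rounding down gives 4, 3, 2 = 9 seats, so the divisor must be adjusted.
With modified divisor 25100: modified quotas Red 5.468, Blue 4.365, Green 2.712.
Rounding down: Red 5, Blue 4, Green 2 (total 11).
Red receives 5.

5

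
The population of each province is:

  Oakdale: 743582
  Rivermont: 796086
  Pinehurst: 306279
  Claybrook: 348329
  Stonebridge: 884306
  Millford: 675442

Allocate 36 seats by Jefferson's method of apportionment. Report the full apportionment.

Standard divisor 3754024/36 ≈ 104278.444; standard quotas: Oakdale 7.131, Rivermont 7.634, Pinehurst 2.937, Claybrook 3.340, Stonebridge 8.480, Millford 6.477.
Rounding down gives 7, 7, 2, 3, 8, 6 = 33 seats, so the divisor must be adjusted.
With modified divisor 97400: modified quotas Oakdale 7.634, Rivermont 8.173, Pinehurst 3.145, Claybrook 3.576, Stonebridge 9.079, Millford 6.935.
Rounding down: Oakdale 7, Rivermont 8, Pinehurst 3, Claybrook 3, Stonebridge 9, Millford 6 (total 36).

Oakdale=7, Rivermont=8, Pinehurst=3, Claybrook=3, Stonebridge=9, Millford=6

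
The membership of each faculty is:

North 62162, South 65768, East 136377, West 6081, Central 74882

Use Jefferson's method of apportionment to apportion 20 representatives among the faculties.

North 4; South 4; East 8; West 0; Central 4

Standard divisor 345270/20 ≈ 17263.5; standard quotas: North 3.601, South 3.810, East 7.900, West 0.352, Central 4.338.
Rounding down gives 3, 3, 7, 0, 4 = 17 seats, so the divisor must be adjusted.
With modified divisor 15300: modified quotas North 4.063, South 4.299, East 8.914, West 0.397, Central 4.894.
Rounding down: North 4, South 4, East 8, West 0, Central 4 (total 20).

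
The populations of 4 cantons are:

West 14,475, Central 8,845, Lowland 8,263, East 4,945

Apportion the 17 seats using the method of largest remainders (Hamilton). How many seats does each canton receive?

Total 36528; standard divisor 36528/17 ≈ 2148.706.
Standard quotas: West 6.7366, Central 4.1164, Lowland 3.8456, East 2.3014.
Lower quotas: West 6, Central 4, Lowland 3, East 2 (sum 15, leaving 2 seats).
Remainders in descending order: Lowland 0.8456, West 0.7366, East 0.3014, Central 0.1164.
The surplus seats go to Lowland, West.

West 7, Central 4, Lowland 4, East 2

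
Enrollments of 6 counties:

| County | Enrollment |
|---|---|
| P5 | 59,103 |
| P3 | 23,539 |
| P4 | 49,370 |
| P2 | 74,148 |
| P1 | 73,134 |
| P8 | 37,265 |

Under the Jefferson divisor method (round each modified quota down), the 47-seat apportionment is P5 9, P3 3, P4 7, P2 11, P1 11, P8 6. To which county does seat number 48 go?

P2

Priority for the next seat is population ÷ (current seats + 1).
Priorities: P5 5910.300, P3 5884.750, P4 6171.250, P2 6179.000, P1 6094.500, P8 5323.571.
Highest priority: P2.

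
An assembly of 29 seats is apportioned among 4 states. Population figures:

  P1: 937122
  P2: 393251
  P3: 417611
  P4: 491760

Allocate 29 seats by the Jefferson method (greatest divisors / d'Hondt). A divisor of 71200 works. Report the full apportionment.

P1 13; P2 5; P3 5; P4 6

With modified divisor 71200: modified quotas P1 13.162, P2 5.523, P3 5.865, P4 6.907.
Rounding down: P1 13, P2 5, P3 5, P4 6 (total 29).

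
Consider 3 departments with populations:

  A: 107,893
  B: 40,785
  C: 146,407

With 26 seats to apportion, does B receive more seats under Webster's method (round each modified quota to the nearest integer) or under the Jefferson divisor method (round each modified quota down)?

Webster

Webster: A 9, B 4, C 13.
Jefferson: A 10, B 3, C 13.
B gets 4 under Webster and 3 under Jefferson.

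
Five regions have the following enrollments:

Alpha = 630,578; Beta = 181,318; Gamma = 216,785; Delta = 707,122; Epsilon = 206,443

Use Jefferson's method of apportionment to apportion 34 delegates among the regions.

Alpha=11; Beta=3; Gamma=4; Delta=13; Epsilon=3

Standard divisor 1942246/34 ≈ 57124.882; standard quotas: Alpha 11.039, Beta 3.174, Gamma 3.795, Delta 12.379, Epsilon 3.614.
Rounding down gives 11, 3, 3, 12, 3 = 32 seats, so the divisor must be adjusted.
With modified divisor 53400: modified quotas Alpha 11.809, Beta 3.395, Gamma 4.060, Delta 13.242, Epsilon 3.866.
Rounding down: Alpha 11, Beta 3, Gamma 4, Delta 13, Epsilon 3 (total 34).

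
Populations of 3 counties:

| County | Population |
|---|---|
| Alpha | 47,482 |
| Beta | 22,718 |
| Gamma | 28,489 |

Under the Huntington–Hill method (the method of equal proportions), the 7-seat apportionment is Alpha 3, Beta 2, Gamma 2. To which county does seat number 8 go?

Priority for the next seat is population ÷ (√(s·(s+1))).
Priorities: Alpha 13706.873, Beta 9274.585, Gamma 11630.586.
Highest priority: Alpha.

Alpha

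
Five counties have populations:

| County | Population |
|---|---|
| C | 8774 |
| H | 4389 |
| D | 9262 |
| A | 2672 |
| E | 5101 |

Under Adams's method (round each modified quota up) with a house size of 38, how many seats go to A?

4

Standard divisor 30198/38 ≈ 794.684; standard quotas: C 11.041, H 5.523, D 11.655, A 3.362, E 6.419.
Rounding up gives 12, 6, 12, 4, 7 = 41 seats, so the divisor must be adjusted.
With modified divisor 860: modified quotas C 10.202, H 5.103, D 10.770, A 3.107, E 5.931.
Rounding up: C 11, H 6, D 11, A 4, E 6 (total 38).
A receives 4.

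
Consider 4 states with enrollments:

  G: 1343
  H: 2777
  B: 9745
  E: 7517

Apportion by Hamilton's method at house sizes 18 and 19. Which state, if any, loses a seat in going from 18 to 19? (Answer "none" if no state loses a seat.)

H

At 18 seats: G 1, H 3, B 8, E 6.
At 19 seats: G 1, H 2, B 9, E 7.
H drops from 3 to 2.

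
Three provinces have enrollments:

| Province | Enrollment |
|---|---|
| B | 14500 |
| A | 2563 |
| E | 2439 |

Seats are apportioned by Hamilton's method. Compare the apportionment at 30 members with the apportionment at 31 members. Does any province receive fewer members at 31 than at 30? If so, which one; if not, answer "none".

none

At 30 seats: B 22, A 4, E 4.
At 31 seats: B 23, A 4, E 4.
No province's allocation decreased.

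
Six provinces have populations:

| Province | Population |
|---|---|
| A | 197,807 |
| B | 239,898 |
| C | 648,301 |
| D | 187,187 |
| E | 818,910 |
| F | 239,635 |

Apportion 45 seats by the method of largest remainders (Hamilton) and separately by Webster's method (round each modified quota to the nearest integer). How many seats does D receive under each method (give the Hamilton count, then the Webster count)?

Hamilton: A 4, B 5, C 12, D 3, E 16, F 5.
Webster: A 4, B 5, C 12, D 4, E 15, F 5.
D gets 3 under Hamilton and 4 under Webster.

3 and 4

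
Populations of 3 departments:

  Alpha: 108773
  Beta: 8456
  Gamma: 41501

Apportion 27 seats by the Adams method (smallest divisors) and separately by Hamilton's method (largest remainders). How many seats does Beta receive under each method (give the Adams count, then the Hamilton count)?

2 and 1

Adams: Alpha 18, Beta 2, Gamma 7.
Hamilton: Alpha 19, Beta 1, Gamma 7.
Beta gets 2 under Adams and 1 under Hamilton.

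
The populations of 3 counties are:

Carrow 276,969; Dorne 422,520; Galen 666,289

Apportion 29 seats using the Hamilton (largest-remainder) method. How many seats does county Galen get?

14

Total 1365778; standard divisor 1365778/29 ≈ 47095.793.
Standard quotas: Carrow 5.8810, Dorne 8.9715, Galen 14.1475.
Lower quotas: Carrow 5, Dorne 8, Galen 14 (sum 27, leaving 2 seats).
Remainders in descending order: Dorne 0.9715, Carrow 0.8810, Galen 0.1475.
Largest remainders: Dorne, Carrow receive the extra seats.
Galen receives 14.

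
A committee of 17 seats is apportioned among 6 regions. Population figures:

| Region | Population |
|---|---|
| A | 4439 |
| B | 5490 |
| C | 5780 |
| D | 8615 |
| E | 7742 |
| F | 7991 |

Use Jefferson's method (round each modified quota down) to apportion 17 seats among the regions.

A 2, B 2, C 2, D 4, E 3, F 4

Standard divisor 40057/17 ≈ 2356.294; standard quotas: A 1.884, B 2.330, C 2.453, D 3.656, E 3.286, F 3.391.
Rounding down gives 1, 2, 2, 3, 3, 3 = 14 seats, so the divisor must be adjusted.
With modified divisor 1970: modified quotas A 2.253, B 2.787, C 2.934, D 4.373, E 3.930, F 4.056.
Rounding down: A 2, B 2, C 2, D 4, E 3, F 4 (total 17).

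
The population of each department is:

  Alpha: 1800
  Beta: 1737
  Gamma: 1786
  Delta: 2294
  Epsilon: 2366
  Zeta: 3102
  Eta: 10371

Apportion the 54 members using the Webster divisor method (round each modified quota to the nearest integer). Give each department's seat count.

Alpha=4; Beta=4; Gamma=4; Delta=5; Epsilon=6; Zeta=7; Eta=24

Standard divisor 23456/54 ≈ 434.37; standard quotas: Alpha 4.144, Beta 3.999, Gamma 4.112, Delta 5.281, Epsilon 5.447, Zeta 7.141, Eta 23.876.
Rounding to the nearest integer gives 4, 4, 4, 5, 5, 7, 24 = 53 seats, so the divisor must be adjusted.
With modified divisor 427: modified quotas Alpha 4.215, Beta 4.068, Gamma 4.183, Delta 5.372, Epsilon 5.541, Zeta 7.265, Eta 24.288.
Rounding to the nearest integer: Alpha 4, Beta 4, Gamma 4, Delta 5, Epsilon 6, Zeta 7, Eta 24 (total 54).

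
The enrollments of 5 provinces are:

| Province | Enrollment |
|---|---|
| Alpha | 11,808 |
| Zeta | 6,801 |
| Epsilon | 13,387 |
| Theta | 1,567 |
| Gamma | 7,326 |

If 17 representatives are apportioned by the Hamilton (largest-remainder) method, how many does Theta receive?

1

The standard divisor is 40889/17 ≈ 2405.235.
Standard quotas: Alpha 4.9093, Zeta 2.8276, Epsilon 5.5658, Theta 0.6515, Gamma 3.0459.
Lower quotas: Alpha 4, Zeta 2, Epsilon 5, Theta 0, Gamma 3 (sum 14, leaving 3 seats).
Remainders in descending order: Alpha 0.9093, Zeta 0.8276, Theta 0.6515, Epsilon 0.5658, Gamma 0.0459.
Largest remainders: Alpha, Zeta, Theta receive the extra seats.
Theta receives 1.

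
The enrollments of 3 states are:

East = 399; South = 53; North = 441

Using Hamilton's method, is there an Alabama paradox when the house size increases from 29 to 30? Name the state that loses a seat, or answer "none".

none

At 29 seats: East 13, South 2, North 14.
At 30 seats: East 13, South 2, North 15.
No state's allocation decreased.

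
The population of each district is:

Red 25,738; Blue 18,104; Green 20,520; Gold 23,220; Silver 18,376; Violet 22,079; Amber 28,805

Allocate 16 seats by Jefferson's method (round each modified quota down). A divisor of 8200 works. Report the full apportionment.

Red 3, Blue 2, Green 2, Gold 2, Silver 2, Violet 2, Amber 3

With modified divisor 8200: modified quotas Red 3.139, Blue 2.208, Green 2.502, Gold 2.832, Silver 2.241, Violet 2.693, Amber 3.513.
Rounding down: Red 3, Blue 2, Green 2, Gold 2, Silver 2, Violet 2, Amber 3 (total 16).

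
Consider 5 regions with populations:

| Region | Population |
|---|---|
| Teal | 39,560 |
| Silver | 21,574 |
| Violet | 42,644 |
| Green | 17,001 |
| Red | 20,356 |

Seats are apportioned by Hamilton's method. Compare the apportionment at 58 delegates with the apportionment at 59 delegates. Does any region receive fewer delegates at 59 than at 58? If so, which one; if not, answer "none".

none

At 58 seats: Teal 16, Silver 9, Violet 18, Green 7, Red 8.
At 59 seats: Teal 17, Silver 9, Violet 18, Green 7, Red 8.
No region's allocation decreased.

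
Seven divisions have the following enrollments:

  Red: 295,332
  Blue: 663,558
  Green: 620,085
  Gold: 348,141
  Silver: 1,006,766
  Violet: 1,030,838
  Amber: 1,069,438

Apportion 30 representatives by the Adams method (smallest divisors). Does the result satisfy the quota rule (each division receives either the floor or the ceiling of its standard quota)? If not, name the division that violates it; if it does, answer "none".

Standard quotas: Red 1.760, Blue 3.954, Green 3.695, Gold 2.075, Silver 6.000, Violet 6.143, Amber 6.373.
Adams allocation: Red 2, Blue 4, Green 4, Gold 2, Silver 6, Violet 6, Amber 6.
Every allocation lies between the lower and upper quota.

none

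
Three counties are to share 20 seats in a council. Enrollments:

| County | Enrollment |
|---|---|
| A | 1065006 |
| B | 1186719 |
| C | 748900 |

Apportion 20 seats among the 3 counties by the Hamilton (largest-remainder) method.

A=7, B=8, C=5

Total 3000625; standard divisor 3000625/20 ≈ 150031.25.
Standard quotas: A 7.0986, B 7.9098, C 4.9916.
Lower quotas: A 7, B 7, C 4 (sum 18, leaving 2 seats).
Remainders in descending order: C 0.9916, B 0.9098, A 0.0986.
The surplus seats go to C, B.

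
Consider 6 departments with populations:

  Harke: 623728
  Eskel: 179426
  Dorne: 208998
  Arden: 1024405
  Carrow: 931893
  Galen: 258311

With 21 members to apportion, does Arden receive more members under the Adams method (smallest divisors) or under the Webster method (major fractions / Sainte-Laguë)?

Adams: Harke 4, Eskel 1, Dorne 2, Arden 6, Carrow 6, Galen 2.
Webster: Harke 4, Eskel 1, Dorne 1, Arden 7, Carrow 6, Galen 2.
Arden gets 6 under Adams and 7 under Webster.

Webster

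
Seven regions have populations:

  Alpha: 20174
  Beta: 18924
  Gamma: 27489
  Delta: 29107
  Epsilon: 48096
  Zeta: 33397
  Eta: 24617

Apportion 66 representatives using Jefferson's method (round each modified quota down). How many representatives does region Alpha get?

6

Standard divisor 201804/66 ≈ 3057.636; standard quotas: Alpha 6.598, Beta 6.189, Gamma 8.990, Delta 9.519, Epsilon 15.730, Zeta 10.922, Eta 8.051.
Rounding down gives 6, 6, 8, 9, 15, 10, 8 = 62 seats, so the divisor must be adjusted.
With modified divisor 2900: modified quotas Alpha 6.957, Beta 6.526, Gamma 9.479, Delta 10.037, Epsilon 16.585, Zeta 11.516, Eta 8.489.
Rounding down: Alpha 6, Beta 6, Gamma 9, Delta 10, Epsilon 16, Zeta 11, Eta 8 (total 66).
Alpha receives 6.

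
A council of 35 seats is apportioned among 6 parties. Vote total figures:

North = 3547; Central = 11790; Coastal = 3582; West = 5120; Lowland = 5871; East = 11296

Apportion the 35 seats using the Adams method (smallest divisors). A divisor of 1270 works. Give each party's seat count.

With modified divisor 1270: modified quotas North 2.793, Central 9.283, Coastal 2.820, West 4.031, Lowland 4.623, East 8.894.
Rounding up: North 3, Central 10, Coastal 3, West 5, Lowland 5, East 9 (total 35).

North=3, Central=10, Coastal=3, West=5, Lowland=5, East=9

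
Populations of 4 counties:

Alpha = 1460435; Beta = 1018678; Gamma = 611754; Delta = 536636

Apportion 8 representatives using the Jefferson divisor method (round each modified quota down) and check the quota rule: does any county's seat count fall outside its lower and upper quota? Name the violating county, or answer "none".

none

Standard quotas: Alpha 3.221, Beta 2.247, Gamma 1.349, Delta 1.183.
Jefferson allocation: Alpha 4, Beta 2, Gamma 1, Delta 1.
Every allocation lies between the lower and upper quota.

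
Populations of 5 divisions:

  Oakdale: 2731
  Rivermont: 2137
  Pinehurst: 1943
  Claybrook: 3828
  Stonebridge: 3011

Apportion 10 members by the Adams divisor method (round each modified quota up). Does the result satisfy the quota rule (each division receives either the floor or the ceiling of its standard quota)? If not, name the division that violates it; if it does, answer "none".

none

Standard quotas: Oakdale 2.001, Rivermont 1.566, Pinehurst 1.423, Claybrook 2.804, Stonebridge 2.206.
Adams allocation: Oakdale 2, Rivermont 2, Pinehurst 2, Claybrook 2, Stonebridge 2.
Every allocation lies between the lower and upper quota.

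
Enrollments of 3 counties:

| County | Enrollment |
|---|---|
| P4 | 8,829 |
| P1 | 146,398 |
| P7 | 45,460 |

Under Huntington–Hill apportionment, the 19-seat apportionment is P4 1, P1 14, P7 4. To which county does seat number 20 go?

P7

Priority for the next seat is population ÷ (√(s·(s+1))).
Priorities: P4 6243.046, P1 10102.422, P7 10165.165.
Highest priority: P7.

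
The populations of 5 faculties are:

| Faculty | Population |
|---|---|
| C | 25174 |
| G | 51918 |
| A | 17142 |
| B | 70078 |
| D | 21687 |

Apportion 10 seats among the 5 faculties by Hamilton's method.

C: 1, G: 3, A: 1, B: 4, D: 1

Standard divisor: 185999 ÷ 10 ≈ 18599.9.
Standard quotas: C 1.3534, G 2.7913, A 0.9216, B 3.7677, D 1.1660.
Lower quotas: C 1, G 2, A 0, B 3, D 1 (sum 7, leaving 3 seats).
Remainders in descending order: A 0.9216, G 0.7913, B 0.7677, C 0.3534, D 0.1660.
Largest remainders: A, G, B receive the extra seats.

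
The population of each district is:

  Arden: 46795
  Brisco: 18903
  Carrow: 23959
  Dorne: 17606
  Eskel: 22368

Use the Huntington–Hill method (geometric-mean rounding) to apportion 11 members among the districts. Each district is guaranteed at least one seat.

With divisor 12908: modified quotas Arden 3.625, Brisco 1.464, Carrow 1.856, Dorne 1.364, Eskel 1.733.
Geometric-mean thresholds: Arden √(3·4)=3.464, Brisco √(1·2)=1.414, Carrow √(1·2)=1.414, Dorne √(1·2)=1.414, Eskel √(1·2)=1.414.
Each quota rounded against its threshold gives Arden 4, Brisco 2, Carrow 2, Dorne 1, Eskel 2 (total 11).

Arden 4, Brisco 2, Carrow 2, Dorne 1, Eskel 2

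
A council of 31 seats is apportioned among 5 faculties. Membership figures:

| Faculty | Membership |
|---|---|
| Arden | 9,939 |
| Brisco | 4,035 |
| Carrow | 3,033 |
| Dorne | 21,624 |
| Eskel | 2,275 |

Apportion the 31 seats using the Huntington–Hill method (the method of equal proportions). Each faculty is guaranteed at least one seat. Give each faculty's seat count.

With divisor 1320: modified quotas Arden 7.530, Brisco 3.057, Carrow 2.298, Dorne 16.382, Eskel 1.723.
Geometric-mean thresholds: Arden √(7·8)=7.483, Brisco √(3·4)=3.464, Carrow √(2·3)=2.449, Dorne √(16·17)=16.492, Eskel √(1·2)=1.414.
Each quota rounded against its threshold gives Arden 8, Brisco 3, Carrow 2, Dorne 16, Eskel 2 (total 31).

Arden 8; Brisco 3; Carrow 2; Dorne 16; Eskel 2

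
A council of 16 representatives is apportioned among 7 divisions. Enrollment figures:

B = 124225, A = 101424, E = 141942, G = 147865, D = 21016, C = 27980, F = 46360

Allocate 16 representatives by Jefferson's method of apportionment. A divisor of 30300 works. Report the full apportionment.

With modified divisor 30300: modified quotas B 4.100, A 3.347, E 4.685, G 4.880, D 0.694, C 0.923, F 1.530.
Rounding down: B 4, A 3, E 4, G 4, D 0, C 0, F 1 (total 16).

B 4, A 3, E 4, G 4, D 0, C 0, F 1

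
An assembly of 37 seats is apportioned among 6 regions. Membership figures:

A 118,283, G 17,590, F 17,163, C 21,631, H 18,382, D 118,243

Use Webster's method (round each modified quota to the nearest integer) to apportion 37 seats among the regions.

Standard divisor 311292/37 ≈ 8413.297; standard quotas: A 14.059, G 2.091, F 2.040, C 2.571, H 2.185, D 14.054.
Rounding to the nearest integer gives A 14, G 2, F 2, C 3, H 2, D 14 — total 37, matching the house size, so no adjustment is needed.

A=14; G=2; F=2; C=3; H=2; D=14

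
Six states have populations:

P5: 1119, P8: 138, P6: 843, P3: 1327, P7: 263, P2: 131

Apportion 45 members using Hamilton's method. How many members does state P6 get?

10

Standard divisor: 3821 ÷ 45 ≈ 84.911.
Standard quotas: P5 13.178, P8 1.625, P6 9.928, P3 15.628, P7 3.097, P2 1.543.
Lower quotas: P5 13, P8 1, P6 9, P3 15, P7 3, P2 1 (sum 42, leaving 3 seats).
Remainders in descending order: P6 0.928, P3 0.628, P8 0.625, P2 0.543, P5 0.178, P7 0.097.
The surplus seats go to P6, P3, P8.
P6 receives 10.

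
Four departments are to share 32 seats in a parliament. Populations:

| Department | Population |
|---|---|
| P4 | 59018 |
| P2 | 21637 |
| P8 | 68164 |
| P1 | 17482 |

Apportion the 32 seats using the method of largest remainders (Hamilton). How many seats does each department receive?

P4=11; P2=4; P8=13; P1=4

Total 166301; standard divisor 166301/32 ≈ 5196.906.
Standard quotas: P4 11.3564, P2 4.1634, P8 13.1163, P1 3.3639.
Lower quotas: P4 11, P2 4, P8 13, P1 3 (sum 31, leaving 1 seat).
Remainders in descending order: P1 0.3639, P4 0.3564, P2 0.1634, P8 0.1163.
Largest remainder: P1 receives the extra seat.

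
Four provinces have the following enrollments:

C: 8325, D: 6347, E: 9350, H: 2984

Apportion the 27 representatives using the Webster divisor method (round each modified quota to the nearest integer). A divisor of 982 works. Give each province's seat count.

With modified divisor 982: modified quotas C 8.478, D 6.463, E 9.521, H 3.039.
Rounding to the nearest integer: C 8, D 6, E 10, H 3 (total 27).

C=8; D=6; E=10; H=3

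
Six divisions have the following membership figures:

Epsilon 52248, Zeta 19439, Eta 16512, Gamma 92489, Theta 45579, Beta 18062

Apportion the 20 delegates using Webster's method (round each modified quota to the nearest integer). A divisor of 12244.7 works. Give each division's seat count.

With modified divisor 12244.7: modified quotas Epsilon 4.267, Zeta 1.588, Eta 1.349, Gamma 7.553, Theta 3.722, Beta 1.475.
Rounding to the nearest integer: Epsilon 4, Zeta 2, Eta 1, Gamma 8, Theta 4, Beta 1 (total 20).

Epsilon 4, Zeta 2, Eta 1, Gamma 8, Theta 4, Beta 1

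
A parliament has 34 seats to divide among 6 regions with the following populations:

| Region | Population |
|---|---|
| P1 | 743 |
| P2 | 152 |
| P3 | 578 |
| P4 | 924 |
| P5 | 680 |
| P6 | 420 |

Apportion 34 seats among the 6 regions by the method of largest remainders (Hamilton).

Total 3497; standard divisor 3497/34 ≈ 102.853.
Standard quotas: P1 7.224, P2 1.478, P3 5.620, P4 8.984, P5 6.611, P6 4.084.
Lower quotas: P1 7, P2 1, P3 5, P4 8, P5 6, P6 4 (sum 31, leaving 3 seats).
Remainders in descending order: P4 0.984, P3 0.620, P5 0.611, P2 0.478, P1 0.224, P6 0.084.
The surplus seats go to P4, P3, P5.

P1 7, P2 1, P3 6, P4 9, P5 7, P6 4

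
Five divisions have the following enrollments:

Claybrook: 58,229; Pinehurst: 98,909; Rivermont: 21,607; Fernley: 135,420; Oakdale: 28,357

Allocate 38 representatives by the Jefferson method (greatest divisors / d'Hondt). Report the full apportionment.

Standard divisor 342522/38 ≈ 9013.737; standard quotas: Claybrook 6.460, Pinehurst 10.973, Rivermont 2.397, Fernley 15.024, Oakdale 3.146.
Rounding down gives 6, 10, 2, 15, 3 = 36 seats, so the divisor must be adjusted.
With modified divisor 8400: modified quotas Claybrook 6.932, Pinehurst 11.775, Rivermont 2.572, Fernley 16.121, Oakdale 3.376.
Rounding down: Claybrook 6, Pinehurst 11, Rivermont 2, Fernley 16, Oakdale 3 (total 38).

Claybrook 6; Pinehurst 11; Rivermont 2; Fernley 16; Oakdale 3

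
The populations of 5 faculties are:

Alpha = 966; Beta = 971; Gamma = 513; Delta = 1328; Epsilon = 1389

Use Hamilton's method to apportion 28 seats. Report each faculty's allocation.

Alpha=5, Beta=5, Gamma=3, Delta=7, Epsilon=8

Standard divisor: 5167 ÷ 28 ≈ 184.536.
Standard quotas: Alpha 5.235, Beta 5.262, Gamma 2.780, Delta 7.196, Epsilon 7.527.
Lower quotas: Alpha 5, Beta 5, Gamma 2, Delta 7, Epsilon 7 (sum 26, leaving 2 seats).
Remainders in descending order: Gamma 0.780, Epsilon 0.527, Beta 0.262, Alpha 0.235, Delta 0.196.
Largest remainders: Gamma, Epsilon receive the extra seats.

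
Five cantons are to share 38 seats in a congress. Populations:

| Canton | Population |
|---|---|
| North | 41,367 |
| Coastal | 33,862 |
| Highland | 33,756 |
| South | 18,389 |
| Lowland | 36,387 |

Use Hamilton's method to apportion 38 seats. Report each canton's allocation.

North: 10; Coastal: 8; Highland: 8; South: 4; Lowland: 8

The standard divisor is 163761/38 ≈ 4309.5.
Standard quotas: North 9.5990, Coastal 7.8575, Highland 7.8329, South 4.2671, Lowland 8.4434.
Lower quotas: North 9, Coastal 7, Highland 7, South 4, Lowland 8 (sum 35, leaving 3 seats).
Remainders in descending order: Coastal 0.8575, Highland 0.8329, North 0.5990, Lowland 0.4434, South 0.2671.
Largest remainders: Coastal, Highland, North receive the extra seats.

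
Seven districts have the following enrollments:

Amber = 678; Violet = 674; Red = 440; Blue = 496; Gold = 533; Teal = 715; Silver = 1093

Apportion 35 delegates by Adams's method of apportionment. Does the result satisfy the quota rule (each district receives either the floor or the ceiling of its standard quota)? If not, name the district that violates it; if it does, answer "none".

Standard quotas: Amber 5.126, Violet 5.096, Red 3.327, Blue 3.750, Gold 4.030, Teal 5.406, Silver 8.264.
Adams allocation: Amber 5, Violet 5, Red 4, Blue 4, Gold 4, Teal 5, Silver 8.
Every allocation lies between the lower and upper quota.

none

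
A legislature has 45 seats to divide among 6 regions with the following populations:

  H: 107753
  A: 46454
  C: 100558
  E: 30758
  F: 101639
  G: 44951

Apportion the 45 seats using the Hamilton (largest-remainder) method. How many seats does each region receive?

H 11, A 5, C 10, E 3, F 11, G 5

Total 432113; standard divisor 432113/45 ≈ 9602.511.
Standard quotas: H 11.2213, A 4.8377, C 10.4721, E 3.2031, F 10.5846, G 4.6812.
Lower quotas: H 11, A 4, C 10, E 3, F 10, G 4 (sum 42, leaving 3 seats).
Remainders in descending order: A 0.8377, G 0.6812, F 0.5846, C 0.4721, H 0.2213, E 0.2031.
Largest remainders: A, G, F receive the extra seats.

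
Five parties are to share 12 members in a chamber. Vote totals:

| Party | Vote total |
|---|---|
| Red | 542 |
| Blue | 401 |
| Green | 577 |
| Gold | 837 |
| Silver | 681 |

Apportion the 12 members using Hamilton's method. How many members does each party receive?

Standard divisor: 3038 ÷ 12 ≈ 253.167.
Standard quotas: Red 2.141, Blue 1.584, Green 2.279, Gold 3.306, Silver 2.690.
Lower quotas: Red 2, Blue 1, Green 2, Gold 3, Silver 2 (sum 10, leaving 2 seats).
Remainders in descending order: Silver 0.690, Blue 0.584, Gold 0.306, Green 0.279, Red 0.141.
The surplus seats go to Silver, Blue.

Red: 2; Blue: 2; Green: 2; Gold: 3; Silver: 3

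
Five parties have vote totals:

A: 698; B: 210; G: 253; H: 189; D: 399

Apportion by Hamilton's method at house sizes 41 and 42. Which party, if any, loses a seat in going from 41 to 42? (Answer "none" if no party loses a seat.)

H

At 41 seats: A 16, B 5, G 6, H 5, D 9.
At 42 seats: A 17, B 5, G 6, H 4, D 10.
H drops from 5 to 4.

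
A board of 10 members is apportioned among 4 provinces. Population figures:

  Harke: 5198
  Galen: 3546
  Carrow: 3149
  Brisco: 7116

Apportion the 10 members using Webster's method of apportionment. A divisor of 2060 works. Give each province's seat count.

With modified divisor 2060: modified quotas Harke 2.523, Galen 1.721, Carrow 1.529, Brisco 3.454.
Rounding to the nearest integer: Harke 3, Galen 2, Carrow 2, Brisco 3 (total 10).

Harke=3, Galen=2, Carrow=2, Brisco=3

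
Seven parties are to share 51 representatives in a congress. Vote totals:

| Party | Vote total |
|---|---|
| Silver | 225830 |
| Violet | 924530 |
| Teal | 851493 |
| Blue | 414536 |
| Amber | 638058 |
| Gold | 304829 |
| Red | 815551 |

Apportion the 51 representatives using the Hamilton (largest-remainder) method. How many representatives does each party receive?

Silver=3, Violet=11, Teal=10, Blue=5, Amber=8, Gold=4, Red=10

The standard divisor is 4174827/51 ≈ 81859.353.
Standard quotas: Silver 2.7588, Violet 11.2941, Teal 10.4019, Blue 5.0640, Amber 7.7946, Gold 3.7238, Red 9.9628.
Lower quotas: Silver 2, Violet 11, Teal 10, Blue 5, Amber 7, Gold 3, Red 9 (sum 47, leaving 4 seats).
Remainders in descending order: Red 0.9628, Amber 0.7946, Silver 0.7588, Gold 0.7238, Teal 0.4019, Violet 0.2941, Blue 0.0640.
Largest remainders: Red, Amber, Silver, Gold receive the extra seats.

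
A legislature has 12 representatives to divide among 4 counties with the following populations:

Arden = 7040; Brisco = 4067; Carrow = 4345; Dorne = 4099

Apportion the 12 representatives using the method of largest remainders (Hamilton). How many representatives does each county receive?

Arden=4, Brisco=2, Carrow=3, Dorne=3

Standard divisor: 19551 ÷ 12 ≈ 1629.25.
Standard quotas: Arden 4.3210, Brisco 2.4962, Carrow 2.6669, Dorne 2.5159.
Lower quotas: Arden 4, Brisco 2, Carrow 2, Dorne 2 (sum 10, leaving 2 seats).
Remainders in descending order: Carrow 0.6669, Dorne 0.5159, Brisco 0.4962, Arden 0.3210.
The surplus seats go to Carrow, Dorne.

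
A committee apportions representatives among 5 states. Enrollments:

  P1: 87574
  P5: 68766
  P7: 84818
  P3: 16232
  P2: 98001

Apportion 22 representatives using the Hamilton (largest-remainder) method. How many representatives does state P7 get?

5

Standard divisor: 355391 ÷ 22 ≈ 16154.136.
Standard quotas: P1 5.4212, P5 4.2569, P7 5.2505, P3 1.0048, P2 6.0666.
Lower quotas: P1 5, P5 4, P7 5, P3 1, P2 6 (sum 21, leaving 1 seat).
Remainders in descending order: P1 0.4212, P5 0.2569, P7 0.2505, P2 0.0666, P3 0.0048.
Largest remainder: P1 receives the extra seat.
P7 receives 5.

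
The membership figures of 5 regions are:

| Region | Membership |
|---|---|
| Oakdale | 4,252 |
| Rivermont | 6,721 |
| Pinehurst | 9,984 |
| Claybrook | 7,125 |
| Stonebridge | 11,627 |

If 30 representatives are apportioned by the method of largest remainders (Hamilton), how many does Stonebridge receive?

9

The standard divisor is 39709/30 ≈ 1323.633.
Standard quotas: Oakdale 3.2124, Rivermont 5.0777, Pinehurst 7.5429, Claybrook 5.3829, Stonebridge 8.7842.
Lower quotas: Oakdale 3, Rivermont 5, Pinehurst 7, Claybrook 5, Stonebridge 8 (sum 28, leaving 2 seats).
Remainders in descending order: Stonebridge 0.7842, Pinehurst 0.5429, Claybrook 0.3829, Oakdale 0.2124, Rivermont 0.0777.
The surplus seats go to Stonebridge, Pinehurst.
Stonebridge receives 9.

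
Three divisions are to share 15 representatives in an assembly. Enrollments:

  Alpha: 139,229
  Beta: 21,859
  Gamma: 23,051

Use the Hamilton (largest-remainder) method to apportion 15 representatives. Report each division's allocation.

Standard divisor: 184139 ÷ 15 ≈ 12275.933.
Standard quotas: Alpha 11.3416, Beta 1.7806, Gamma 1.8777.
Lower quotas: Alpha 11, Beta 1, Gamma 1 (sum 13, leaving 2 seats).
Remainders in descending order: Gamma 0.8777, Beta 0.7806, Alpha 0.3416.
The surplus seats go to Gamma, Beta.

Alpha 11, Beta 2, Gamma 2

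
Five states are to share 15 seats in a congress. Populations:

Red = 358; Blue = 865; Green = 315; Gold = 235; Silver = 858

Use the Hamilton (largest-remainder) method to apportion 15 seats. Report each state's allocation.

Total 2631; standard divisor 2631/15 ≈ 175.4.
Standard quotas: Red 2.041, Blue 4.932, Green 1.796, Gold 1.340, Silver 4.892.
Lower quotas: Red 2, Blue 4, Green 1, Gold 1, Silver 4 (sum 12, leaving 3 seats).
Remainders in descending order: Blue 0.932, Silver 0.892, Green 0.796, Gold 0.340, Red 0.041.
The surplus seats go to Blue, Silver, Green.

Red 2, Blue 5, Green 2, Gold 1, Silver 5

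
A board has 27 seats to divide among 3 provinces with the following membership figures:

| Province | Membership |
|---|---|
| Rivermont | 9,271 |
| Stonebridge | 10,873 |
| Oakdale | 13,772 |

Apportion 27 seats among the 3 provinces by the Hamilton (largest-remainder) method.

Rivermont 7, Stonebridge 9, Oakdale 11

The standard divisor is 33916/27 ≈ 1256.148.
Standard quotas: Rivermont 7.3805, Stonebridge 8.6558, Oakdale 10.9637.
Lower quotas: Rivermont 7, Stonebridge 8, Oakdale 10 (sum 25, leaving 2 seats).
Remainders in descending order: Oakdale 0.9637, Stonebridge 0.6558, Rivermont 0.3805.
Largest remainders: Oakdale, Stonebridge receive the extra seats.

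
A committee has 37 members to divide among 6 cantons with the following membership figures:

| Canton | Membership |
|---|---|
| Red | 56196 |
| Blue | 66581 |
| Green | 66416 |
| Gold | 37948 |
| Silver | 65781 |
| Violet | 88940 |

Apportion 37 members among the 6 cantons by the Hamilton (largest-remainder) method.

Red: 5, Blue: 7, Green: 6, Gold: 4, Silver: 6, Violet: 9

Standard divisor: 381862 ÷ 37 ≈ 10320.595.
Standard quotas: Red 5.4450, Blue 6.4513, Green 6.4353, Gold 3.6769, Silver 6.3738, Violet 8.6177.
Lower quotas: Red 5, Blue 6, Green 6, Gold 3, Silver 6, Violet 8 (sum 34, leaving 3 seats).
Remainders in descending order: Gold 0.6769, Violet 0.6177, Blue 0.4513, Red 0.4450, Green 0.4353, Silver 0.3738.
Largest remainders: Gold, Violet, Blue receive the extra seats.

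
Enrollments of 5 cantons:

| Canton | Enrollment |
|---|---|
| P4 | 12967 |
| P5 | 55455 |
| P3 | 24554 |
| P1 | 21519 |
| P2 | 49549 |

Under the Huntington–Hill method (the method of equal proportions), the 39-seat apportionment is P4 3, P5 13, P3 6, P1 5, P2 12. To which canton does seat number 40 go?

P5

Priority for the next seat is population ÷ (√(s·(s+1))).
Priorities: P4 3743.250, P5 4110.598, P3 3788.764, P1 3928.814, P2 3967.095.
Highest priority: P5.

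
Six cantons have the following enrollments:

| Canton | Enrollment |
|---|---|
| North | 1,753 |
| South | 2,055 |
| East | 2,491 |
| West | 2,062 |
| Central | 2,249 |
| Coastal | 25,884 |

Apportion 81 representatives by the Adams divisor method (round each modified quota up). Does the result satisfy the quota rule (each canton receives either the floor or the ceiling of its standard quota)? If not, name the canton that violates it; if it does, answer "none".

Standard quotas: North 3.891, South 4.561, East 5.529, West 4.577, Central 4.992, Coastal 57.451.
Adams allocation: North 4, South 5, East 6, West 5, Central 5, Coastal 56.
Coastal has quota 57.451 (lower 57, upper 58) but receives 56 — outside the quota interval.

Coastal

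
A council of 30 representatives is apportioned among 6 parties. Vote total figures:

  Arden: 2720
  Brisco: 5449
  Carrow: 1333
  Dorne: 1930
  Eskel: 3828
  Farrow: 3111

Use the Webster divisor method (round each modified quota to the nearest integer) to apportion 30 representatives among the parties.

Standard divisor 18371/30 ≈ 612.367; standard quotas: Arden 4.442, Brisco 8.898, Carrow 2.177, Dorne 3.152, Eskel 6.251, Farrow 5.080.
Rounding to the nearest integer gives 4, 9, 2, 3, 6, 5 = 29 seats, so the divisor must be adjusted.
With modified divisor 600: modified quotas Arden 4.533, Brisco 9.082, Carrow 2.222, Dorne 3.217, Eskel 6.380, Farrow 5.185.
Rounding to the nearest integer: Arden 5, Brisco 9, Carrow 2, Dorne 3, Eskel 6, Farrow 5 (total 30).

Arden: 5, Brisco: 9, Carrow: 2, Dorne: 3, Eskel: 6, Farrow: 5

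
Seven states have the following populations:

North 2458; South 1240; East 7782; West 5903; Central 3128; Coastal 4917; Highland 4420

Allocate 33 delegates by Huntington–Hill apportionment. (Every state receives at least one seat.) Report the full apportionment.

With divisor 907: modified quotas North 2.710, South 1.367, East 8.580, West 6.508, Central 3.449, Coastal 5.421, Highland 4.873.
Geometric-mean thresholds: North √(2·3)=2.449, South √(1·2)=1.414, East √(8·9)=8.485, West √(6·7)=6.481, Central √(3·4)=3.464, Coastal √(5·6)=5.477, Highland √(4·5)=4.472.
Each quota rounded against its threshold gives North 3, South 1, East 9, West 7, Central 3, Coastal 5, Highland 5 (total 33).

North 3; South 1; East 9; West 7; Central 3; Coastal 5; Highland 5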